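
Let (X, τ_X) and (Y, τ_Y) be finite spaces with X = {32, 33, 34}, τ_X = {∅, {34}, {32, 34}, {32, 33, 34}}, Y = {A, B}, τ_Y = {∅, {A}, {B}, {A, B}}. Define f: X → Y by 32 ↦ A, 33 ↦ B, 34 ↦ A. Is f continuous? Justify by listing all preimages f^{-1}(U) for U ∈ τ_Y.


f is NOT continuous.

Compute f^{-1}(U) for each U ∈ τ_Y:
  U = ∅: f^{-1}(U) = ∅ ∈ τ_X ✓.
  U = {A}: f^{-1}(U) = {32, 34} ∈ τ_X ✓.
  U = {B}: f^{-1}(U) = {33} ∉ τ_X ✗.
  U = {A, B}: f^{-1}(U) = {32, 33, 34} ∈ τ_X ✓.
Found U = {B} with f^{-1}(U) = {33} not in τ_X. Therefore f is NOT continuous.


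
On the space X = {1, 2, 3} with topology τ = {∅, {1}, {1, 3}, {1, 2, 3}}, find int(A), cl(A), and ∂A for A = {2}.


int(A) = ∅, cl(A) = {2}, ∂A = {2}.

Closed sets in (X, τ) are complements of opens:
  closed(X, τ) = {∅, {2}, {2, 3}, {1, 2, 3}}.
int(A) = ⋃ {U ∈ τ : U ⊆ A}. Opens contained in A: ∅.
Taking the union of these: int(A) = ∅.
cl(A) = ⋂ {C closed : A ⊆ C}. Closed sets containing A: {2}, {2, 3}, {1, 2, 3}.
Intersecting these: cl(A) = {2}.
∂A = cl(A) ∖ int(A) = {2} ∖ ∅ = {2}.


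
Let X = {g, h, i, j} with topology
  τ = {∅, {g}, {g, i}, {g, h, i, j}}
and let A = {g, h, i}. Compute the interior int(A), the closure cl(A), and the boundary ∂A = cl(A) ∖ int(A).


int(A) = {g, i}, cl(A) = {g, h, i, j}, ∂A = {h, j}.

Closed sets in (X, τ) are complements of opens:
  closed(X, τ) = {∅, {h, j}, {h, i, j}, {g, h, i, j}}.
int(A) = ⋃ {U ∈ τ : U ⊆ A}. Opens contained in A: ∅, {g}, {g, i}.
Taking the union of these: int(A) = {g, i}.
cl(A) = ⋂ {C closed : A ⊆ C}. Closed sets containing A: {g, h, i, j}.
Intersecting these: cl(A) = {g, h, i, j}.
∂A = cl(A) ∖ int(A) = {g, h, i, j} ∖ {g, i} = {h, j}.


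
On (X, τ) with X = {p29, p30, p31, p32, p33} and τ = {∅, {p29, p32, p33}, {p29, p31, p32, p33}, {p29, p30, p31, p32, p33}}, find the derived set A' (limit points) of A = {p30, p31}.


A' = {p30}

For each x ∈ X, list the open sets U ∈ τ with x ∈ U, then check whether U ∩ (A ∖ {x}) ≠ ∅ for every such U.
  x = p29: open {p29, p32, p33} ∋ x has {p29, p32, p33} ∩ (A ∖ {p29}) = ∅, so x is NOT a limit point.
  x = p30: opens ∋ x are {p29, p30, p31, p32, p33}; each meets A ∖ {p30}, so x IS a limit point.
  x = p31: open {p29, p31, p32, p33} ∋ x has {p29, p31, p32, p33} ∩ (A ∖ {p31}) = ∅, so x is NOT a limit point.
  x = p32: open {p29, p32, p33} ∋ x has {p29, p32, p33} ∩ (A ∖ {p32}) = ∅, so x is NOT a limit point.
  x = p33: open {p29, p32, p33} ∋ x has {p29, p32, p33} ∩ (A ∖ {p33}) = ∅, so x is NOT a limit point.
Collecting: A' = {p30}.


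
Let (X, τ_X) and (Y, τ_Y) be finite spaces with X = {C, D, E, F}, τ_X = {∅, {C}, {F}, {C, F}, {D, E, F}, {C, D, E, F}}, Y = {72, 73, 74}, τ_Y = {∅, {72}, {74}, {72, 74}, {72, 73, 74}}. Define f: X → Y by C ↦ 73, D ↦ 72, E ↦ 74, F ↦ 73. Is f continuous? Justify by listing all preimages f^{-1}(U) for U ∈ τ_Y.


f is NOT continuous.

Compute f^{-1}(U) for each U ∈ τ_Y:
  U = ∅: f^{-1}(U) = ∅ ∈ τ_X ✓.
  U = {72}: f^{-1}(U) = {D} ∉ τ_X ✗.
  U = {74}: f^{-1}(U) = {E} ∉ τ_X ✗.
  U = {72, 74}: f^{-1}(U) = {D, E} ∉ τ_X ✗.
  U = {72, 73, 74}: f^{-1}(U) = {C, D, E, F} ∈ τ_X ✓.
Found U = {72} with f^{-1}(U) = {D} not in τ_X. Therefore f is NOT continuous.


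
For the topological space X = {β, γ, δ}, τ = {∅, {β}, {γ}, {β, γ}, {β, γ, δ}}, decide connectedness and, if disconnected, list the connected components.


(X, τ) is connected.

Find clopen sets (U ∈ τ with X ∖ U ∈ τ):
  U = ∅, X ∖ U = {β, γ, δ} — both open, so U is clopen.
  U = {β, γ, δ}, X ∖ U = ∅ — both open, so U is clopen.
Only trivial clopens (∅ and X) exist, so (X, τ) is connected.
Compute connected components by grouping points that agree on all clopens:
  component: {β, γ, δ}


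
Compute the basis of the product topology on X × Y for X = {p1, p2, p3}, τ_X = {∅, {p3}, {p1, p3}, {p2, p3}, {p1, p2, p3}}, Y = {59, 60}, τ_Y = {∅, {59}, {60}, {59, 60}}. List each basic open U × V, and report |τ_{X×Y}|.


Basis B = {∅ × ∅, {p3} × {59}, {p3} × {60}, {p1, p3} × {59}, {p1, p3} × {60}, {p2, p3} × {59}, {p2, p3} × {60}, {p3} × {59, 60}, {p1, p2, p3} × {59}, {p1, p2, p3} × {60}, {p1, p3} × {59, 60}, {p2, p3} × {59, 60}, {p1, p2, p3} × {59, 60}}; |τ_{X×Y}| = 25.

Enumerate products U × V with U ∈ τ_X, V ∈ τ_Y (deduplicated):
  ∅ × ∅ = {} (∅)
  {p3} × {59} = {(p3,59)}
  {p3} × {60} = {(p3,60)}
  {p1, p3} × {59} = {(p1,59), (p3,59)}
  {p1, p3} × {60} = {(p1,60), (p3,60)}
  {p2, p3} × {59} = {(p2,59), (p3,59)}
  {p2, p3} × {60} = {(p2,60), (p3,60)}
  {p3} × {59, 60} = {(p3,59), (p3,60)}
  {p1, p2, p3} × {59} = {(p1,59), (p2,59), (p3,59)}
  {p1, p2, p3} × {60} = {(p1,60), (p2,60), (p3,60)}
  {p1, p3} × {59, 60} = {(p1,59), (p1,60), (p3,59), (p3,60)}
  {p2, p3} × {59, 60} = {(p2,59), (p2,60), (p3,59), (p3,60)}
  {p1, p2, p3} × {59, 60} = {(p1,59), (p1,60), (p2,59), (p2,60), (p3,59), (p3,60)}
These 13 distinct sets form the basis B.
Close under arbitrary unions to get τ_{X×Y}; counting gives |τ_{X×Y}| = 25.


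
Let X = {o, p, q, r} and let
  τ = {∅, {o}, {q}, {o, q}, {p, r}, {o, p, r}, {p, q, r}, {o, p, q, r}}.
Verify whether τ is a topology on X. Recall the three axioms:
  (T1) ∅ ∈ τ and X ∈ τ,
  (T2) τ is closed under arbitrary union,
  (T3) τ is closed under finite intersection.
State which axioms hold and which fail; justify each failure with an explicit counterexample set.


τ IS a topology on X.

Axiom (T1): ∅ ∈ τ? Yes; X ∈ τ? Yes.
Axiom (T2/T3): check pairwise unions and intersections of members of τ.
All pairwise intersections and unions checked — each lies in τ. Therefore τ satisfies (T1), (T2), (T3): it IS a topology on X.


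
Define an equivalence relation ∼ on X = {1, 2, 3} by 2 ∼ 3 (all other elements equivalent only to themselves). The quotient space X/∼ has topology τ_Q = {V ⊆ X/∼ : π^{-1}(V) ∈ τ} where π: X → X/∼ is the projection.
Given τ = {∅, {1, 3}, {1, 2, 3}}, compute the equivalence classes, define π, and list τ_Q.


X/∼ = {[1], [2=3]}; |τ_Q| = 2.

Equivalence classes: [1], [2=3].
Quotient map π: X → X/∼ sends 1 ↦ [1], 2 ↦ [2=3], 3 ↦ [2=3].
For each subset V ⊆ X/∼, compute π^{-1}(V) ⊆ X and check whether π^{-1}(V) ∈ τ. V is open in τ_Q iff π^{-1}(V) ∈ τ.
  V = {}: π^{-1}(V) = ∅ ∈ τ ✓.
  V = {[1]}: π^{-1}(V) = {1} ∉ τ ✗.
  V = {[2=3]}: π^{-1}(V) = {2, 3} ∉ τ ✗.
  V = {[1], [2=3]}: π^{-1}(V) = {1, 2, 3} ∈ τ ✓.
Open sets in the quotient: τ_Q = {{}, {[1], [2=3]}} (2 elements).


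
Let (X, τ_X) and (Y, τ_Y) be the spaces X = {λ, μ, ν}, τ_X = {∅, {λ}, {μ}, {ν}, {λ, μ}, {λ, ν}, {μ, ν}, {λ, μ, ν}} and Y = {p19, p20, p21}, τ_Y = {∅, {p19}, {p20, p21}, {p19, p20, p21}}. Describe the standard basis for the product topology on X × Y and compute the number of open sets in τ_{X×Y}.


Basis B = {∅ × ∅, {λ} × {p19}, {μ} × {p19}, {ν} × {p19}, {λ, μ} × {p19}, {λ, ν} × {p19}, {λ} × {p20, p21}, {μ, ν} × {p19}, {μ} × {p20, p21}, {ν} × {p20, p21}, {λ} × {p19, p20, p21}, {λ, μ, ν} × {p19}, {μ} × {p19, p20, p21}, {ν} × {p19, p20, p21}, {λ, μ} × {p20, p21}, {λ, ν} × {p20, p21}, {μ, ν} × {p20, p21}, {λ, μ} × {p19, p20, p21}, {λ, ν} × {p19, p20, p21}, {λ, μ, ν} × {p20, p21}, {μ, ν} × {p19, p20, p21}, {λ, μ, ν} × {p19, p20, p21}}; |τ_{X×Y}| = 64.

Enumerate products U × V with U ∈ τ_X, V ∈ τ_Y (deduplicated):
  ∅ × ∅ = {} (∅)
  {λ} × {p19} = {(λ,p19)}
  {μ} × {p19} = {(μ,p19)}
  {ν} × {p19} = {(ν,p19)}
  {λ, μ} × {p19} = {(λ,p19), (μ,p19)}
  {λ, ν} × {p19} = {(λ,p19), (ν,p19)}
  {λ} × {p20, p21} = {(λ,p20), (λ,p21)}
  {μ, ν} × {p19} = {(μ,p19), (ν,p19)}
  {μ} × {p20, p21} = {(μ,p20), (μ,p21)}
  {ν} × {p20, p21} = {(ν,p20), (ν,p21)}
  {λ} × {p19, p20, p21} = {(λ,p19), (λ,p20), (λ,p21)}
  {λ, μ, ν} × {p19} = {(λ,p19), (μ,p19), (ν,p19)}
  {μ} × {p19, p20, p21} = {(μ,p19), (μ,p20), (μ,p21)}
  {ν} × {p19, p20, p21} = {(ν,p19), (ν,p20), (ν,p21)}
  {λ, μ} × {p20, p21} = {(λ,p20), (λ,p21), (μ,p20), (μ,p21)}
  {λ, ν} × {p20, p21} = {(λ,p20), (λ,p21), (ν,p20), (ν,p21)}
  {μ, ν} × {p20, p21} = {(μ,p20), (μ,p21), (ν,p20), (ν,p21)}
  {λ, μ} × {p19, p20, p21} = {(λ,p19), (λ,p20), (λ,p21), (μ,p19), (μ,p20), (μ,p21)}
  {λ, ν} × {p19, p20, p21} = {(λ,p19), (λ,p20), (λ,p21), (ν,p19), (ν,p20), (ν,p21)}
  {λ, μ, ν} × {p20, p21} = {(λ,p20), (λ,p21), (μ,p20), (μ,p21), (ν,p20), (ν,p21)}
  {μ, ν} × {p19, p20, p21} = {(μ,p19), (μ,p20), (μ,p21), (ν,p19), (ν,p20), (ν,p21)}
  {λ, μ, ν} × {p19, p20, p21} = {(λ,p19), (λ,p20), (λ,p21), (μ,p19), (μ,p20), (μ,p21), (ν,p19), (ν,p20), (ν,p21)}
These 22 distinct sets form the basis B.
Close under arbitrary unions to get τ_{X×Y}; counting gives |τ_{X×Y}| = 64.


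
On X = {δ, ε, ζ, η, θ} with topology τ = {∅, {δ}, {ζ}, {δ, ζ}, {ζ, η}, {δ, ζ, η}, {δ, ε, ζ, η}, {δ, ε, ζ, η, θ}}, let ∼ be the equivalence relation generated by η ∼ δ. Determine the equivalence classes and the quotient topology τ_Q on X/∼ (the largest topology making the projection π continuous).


X/∼ = {[δ=η], [ε], [ζ], [θ]}; |τ_Q| = 5.

Equivalence classes: [δ=η], [ε], [ζ], [θ].
Quotient map π: X → X/∼ sends δ ↦ [δ=η], ε ↦ [ε], ζ ↦ [ζ], η ↦ [δ=η], θ ↦ [θ].
For each subset V ⊆ X/∼, compute π^{-1}(V) ⊆ X and check whether π^{-1}(V) ∈ τ. V is open in τ_Q iff π^{-1}(V) ∈ τ.
  V = {}: π^{-1}(V) = ∅ ∈ τ ✓.
  V = {[δ=η]}: π^{-1}(V) = {δ, η} ∉ τ ✗.
  V = {[ε]}: π^{-1}(V) = {ε} ∉ τ ✗.
  V = {[δ=η], [ε]}: π^{-1}(V) = {δ, ε, η} ∉ τ ✗.
  V = {[ζ]}: π^{-1}(V) = {ζ} ∈ τ ✓.
  V = {[δ=η], [ζ]}: π^{-1}(V) = {δ, ζ, η} ∈ τ ✓.
  V = {[ε], [ζ]}: π^{-1}(V) = {ε, ζ} ∉ τ ✗.
  V = {[δ=η], [ε], [ζ]}: π^{-1}(V) = {δ, ε, ζ, η} ∈ τ ✓.
  V = {[θ]}: π^{-1}(V) = {θ} ∉ τ ✗.
  V = {[δ=η], [θ]}: π^{-1}(V) = {δ, η, θ} ∉ τ ✗.
  V = {[ε], [θ]}: π^{-1}(V) = {ε, θ} ∉ τ ✗.
  V = {[δ=η], [ε], [θ]}: π^{-1}(V) = {δ, ε, η, θ} ∉ τ ✗.
  V = {[ζ], [θ]}: π^{-1}(V) = {ζ, θ} ∉ τ ✗.
  V = {[δ=η], [ζ], [θ]}: π^{-1}(V) = {δ, ζ, η, θ} ∉ τ ✗.
  V = {[ε], [ζ], [θ]}: π^{-1}(V) = {ε, ζ, θ} ∉ τ ✗.
  V = {[δ=η], [ε], [ζ], [θ]}: π^{-1}(V) = {δ, ε, ζ, η, θ} ∈ τ ✓.
Open sets in the quotient: τ_Q = {{}, {[ζ]}, {[δ=η], [ζ]}, {[δ=η], [ε], [ζ]}, {[δ=η], [ε], [ζ], [θ]}} (5 elements).


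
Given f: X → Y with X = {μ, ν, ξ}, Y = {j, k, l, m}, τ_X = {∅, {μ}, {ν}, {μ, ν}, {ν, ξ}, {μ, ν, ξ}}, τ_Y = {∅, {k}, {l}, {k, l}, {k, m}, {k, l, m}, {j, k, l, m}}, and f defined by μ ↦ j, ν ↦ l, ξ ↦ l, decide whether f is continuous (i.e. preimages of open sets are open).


f IS continuous.

Compute f^{-1}(U) for each U ∈ τ_Y:
  U = ∅: f^{-1}(U) = ∅ ∈ τ_X ✓.
  U = {k}: f^{-1}(U) = ∅ ∈ τ_X ✓.
  U = {l}: f^{-1}(U) = {ν, ξ} ∈ τ_X ✓.
  U = {k, l}: f^{-1}(U) = {ν, ξ} ∈ τ_X ✓.
  U = {k, m}: f^{-1}(U) = ∅ ∈ τ_X ✓.
  U = {k, l, m}: f^{-1}(U) = {ν, ξ} ∈ τ_X ✓.
  U = {j, k, l, m}: f^{-1}(U) = {μ, ν, ξ} ∈ τ_X ✓.
Every preimage lies in τ_X, so f IS continuous.


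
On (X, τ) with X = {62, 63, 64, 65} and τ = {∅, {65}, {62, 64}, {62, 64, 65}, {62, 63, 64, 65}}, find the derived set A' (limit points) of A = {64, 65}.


A' = {62, 63}

For each x ∈ X, list the open sets U ∈ τ with x ∈ U, then check whether U ∩ (A ∖ {x}) ≠ ∅ for every such U.
  x = 62: opens ∋ x are {62, 64}, {62, 64, 65}, {62, 63, 64, 65}; each meets A ∖ {62}, so x IS a limit point.
  x = 63: opens ∋ x are {62, 63, 64, 65}; each meets A ∖ {63}, so x IS a limit point.
  x = 64: open {62, 64} ∋ x has {62, 64} ∩ (A ∖ {64}) = ∅, so x is NOT a limit point.
  x = 65: open {65} ∋ x has {65} ∩ (A ∖ {65}) = ∅, so x is NOT a limit point.
Collecting: A' = {62, 63}.


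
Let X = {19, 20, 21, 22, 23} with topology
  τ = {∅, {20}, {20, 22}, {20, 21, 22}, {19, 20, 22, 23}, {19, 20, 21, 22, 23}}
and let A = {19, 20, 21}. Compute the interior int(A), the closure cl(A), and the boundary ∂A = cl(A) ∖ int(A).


int(A) = {20}, cl(A) = {19, 20, 21, 22, 23}, ∂A = {19, 21, 22, 23}.

Closed sets in (X, τ) are complements of opens:
  closed(X, τ) = {∅, {21}, {19, 23}, {19, 21, 23}, {19, 21, 22, 23}, {19, 20, 21, 22, 23}}.
int(A) = ⋃ {U ∈ τ : U ⊆ A}. Opens contained in A: ∅, {20}.
Taking the union of these: int(A) = {20}.
cl(A) = ⋂ {C closed : A ⊆ C}. Closed sets containing A: {19, 20, 21, 22, 23}.
Intersecting these: cl(A) = {19, 20, 21, 22, 23}.
∂A = cl(A) ∖ int(A) = {19, 20, 21, 22, 23} ∖ {20} = {19, 21, 22, 23}.


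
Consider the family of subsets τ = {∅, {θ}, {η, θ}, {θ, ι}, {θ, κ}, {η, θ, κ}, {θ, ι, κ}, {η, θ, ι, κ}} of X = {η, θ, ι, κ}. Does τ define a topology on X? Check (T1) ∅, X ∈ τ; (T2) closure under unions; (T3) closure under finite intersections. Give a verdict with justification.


τ is NOT a topology on X.

Axiom (T1): ∅ ∈ τ? Yes; X ∈ τ? Yes.
Axiom (T2/T3): check pairwise unions and intersections of members of τ.
Counterexample for (T2): {η, θ} ∪ {θ, ι} = {η, θ, ι} ∉ τ. Therefore τ is NOT a topology.


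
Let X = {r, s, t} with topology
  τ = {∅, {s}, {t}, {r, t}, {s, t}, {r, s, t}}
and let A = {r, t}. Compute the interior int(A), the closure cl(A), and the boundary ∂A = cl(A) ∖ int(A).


int(A) = {r, t}, cl(A) = {r, t}, ∂A = ∅.

Closed sets in (X, τ) are complements of opens:
  closed(X, τ) = {∅, {r}, {s}, {r, s}, {r, t}, {r, s, t}}.
int(A) = ⋃ {U ∈ τ : U ⊆ A}. Opens contained in A: ∅, {t}, {r, t}.
Taking the union of these: int(A) = {r, t}.
cl(A) = ⋂ {C closed : A ⊆ C}. Closed sets containing A: {r, t}, {r, s, t}.
Intersecting these: cl(A) = {r, t}.
∂A = cl(A) ∖ int(A) = {r, t} ∖ {r, t} = ∅.


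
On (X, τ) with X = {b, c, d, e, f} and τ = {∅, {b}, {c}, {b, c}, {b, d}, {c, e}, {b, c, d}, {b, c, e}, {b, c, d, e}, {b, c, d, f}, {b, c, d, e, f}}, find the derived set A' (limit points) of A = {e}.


A' = ∅

For each x ∈ X, list the open sets U ∈ τ with x ∈ U, then check whether U ∩ (A ∖ {x}) ≠ ∅ for every such U.
  x = b: open {b} ∋ x has {b} ∩ (A ∖ {b}) = ∅, so x is NOT a limit point.
  x = c: open {c} ∋ x has {c} ∩ (A ∖ {c}) = ∅, so x is NOT a limit point.
  x = d: open {b, d} ∋ x has {b, d} ∩ (A ∖ {d}) = ∅, so x is NOT a limit point.
  x = e: open {c, e} ∋ x has {c, e} ∩ (A ∖ {e}) = ∅, so x is NOT a limit point.
  x = f: open {b, c, d, f} ∋ x has {b, c, d, f} ∩ (A ∖ {f}) = ∅, so x is NOT a limit point.
Collecting: A' = ∅.


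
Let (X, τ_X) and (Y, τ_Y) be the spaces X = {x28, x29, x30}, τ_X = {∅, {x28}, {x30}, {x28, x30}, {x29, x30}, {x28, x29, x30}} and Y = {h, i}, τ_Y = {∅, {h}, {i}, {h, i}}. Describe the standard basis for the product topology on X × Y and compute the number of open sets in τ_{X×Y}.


Basis B = {∅ × ∅, {x28} × {h}, {x28} × {i}, {x30} × {h}, {x30} × {i}, {x28} × {h, i}, {x28, x30} × {h}, {x28, x30} × {i}, {x29, x30} × {h}, {x29, x30} × {i}, {x30} × {h, i}, {x28, x29, x30} × {h}, {x28, x29, x30} × {i}, {x28, x30} × {h, i}, {x29, x30} × {h, i}, {x28, x29, x30} × {h, i}}; |τ_{X×Y}| = 36.

Enumerate products U × V with U ∈ τ_X, V ∈ τ_Y (deduplicated):
  ∅ × ∅ = {} (∅)
  {x28} × {h} = {(x28,h)}
  {x28} × {i} = {(x28,i)}
  {x30} × {h} = {(x30,h)}
  {x30} × {i} = {(x30,i)}
  {x28} × {h, i} = {(x28,h), (x28,i)}
  {x28, x30} × {h} = {(x28,h), (x30,h)}
  {x28, x30} × {i} = {(x28,i), (x30,i)}
  {x29, x30} × {h} = {(x29,h), (x30,h)}
  {x29, x30} × {i} = {(x29,i), (x30,i)}
  {x30} × {h, i} = {(x30,h), (x30,i)}
  {x28, x29, x30} × {h} = {(x28,h), (x29,h), (x30,h)}
  {x28, x29, x30} × {i} = {(x28,i), (x29,i), (x30,i)}
  {x28, x30} × {h, i} = {(x28,h), (x28,i), (x30,h), (x30,i)}
  {x29, x30} × {h, i} = {(x29,h), (x29,i), (x30,h), (x30,i)}
  {x28, x29, x30} × {h, i} = {(x28,h), (x28,i), (x29,h), (x29,i), (x30,h), (x30,i)}
These 16 distinct sets form the basis B.
Close under arbitrary unions to get τ_{X×Y}; counting gives |τ_{X×Y}| = 36.


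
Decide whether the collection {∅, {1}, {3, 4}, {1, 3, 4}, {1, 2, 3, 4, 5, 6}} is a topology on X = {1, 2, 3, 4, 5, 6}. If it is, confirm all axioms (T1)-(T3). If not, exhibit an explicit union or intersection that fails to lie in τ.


τ IS a topology on X.

Axiom (T1): ∅ ∈ τ? Yes; X ∈ τ? Yes.
Axiom (T2/T3): check pairwise unions and intersections of members of τ.
All pairwise intersections and unions checked — each lies in τ. Therefore τ satisfies (T1), (T2), (T3): it IS a topology on X.


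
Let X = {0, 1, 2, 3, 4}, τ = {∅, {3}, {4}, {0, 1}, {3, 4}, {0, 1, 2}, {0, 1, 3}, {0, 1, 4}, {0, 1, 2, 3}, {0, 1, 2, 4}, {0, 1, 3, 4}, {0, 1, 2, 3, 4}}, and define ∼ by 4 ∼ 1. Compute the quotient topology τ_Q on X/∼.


X/∼ = {[0], [1=4], [2], [3]}; |τ_Q| = 6.

Equivalence classes: [0], [1=4], [2], [3].
Quotient map π: X → X/∼ sends 0 ↦ [0], 1 ↦ [1=4], 2 ↦ [2], 3 ↦ [3], 4 ↦ [1=4].
For each subset V ⊆ X/∼, compute π^{-1}(V) ⊆ X and check whether π^{-1}(V) ∈ τ. V is open in τ_Q iff π^{-1}(V) ∈ τ.
  V = {}: π^{-1}(V) = ∅ ∈ τ ✓.
  V = {[0]}: π^{-1}(V) = {0} ∉ τ ✗.
  V = {[1=4]}: π^{-1}(V) = {1, 4} ∉ τ ✗.
  V = {[0], [1=4]}: π^{-1}(V) = {0, 1, 4} ∈ τ ✓.
  V = {[2]}: π^{-1}(V) = {2} ∉ τ ✗.
  V = {[0], [2]}: π^{-1}(V) = {0, 2} ∉ τ ✗.
  V = {[1=4], [2]}: π^{-1}(V) = {1, 2, 4} ∉ τ ✗.
  V = {[0], [1=4], [2]}: π^{-1}(V) = {0, 1, 2, 4} ∈ τ ✓.
  V = {[3]}: π^{-1}(V) = {3} ∈ τ ✓.
  V = {[0], [3]}: π^{-1}(V) = {0, 3} ∉ τ ✗.
  V = {[1=4], [3]}: π^{-1}(V) = {1, 3, 4} ∉ τ ✗.
  V = {[0], [1=4], [3]}: π^{-1}(V) = {0, 1, 3, 4} ∈ τ ✓.
  V = {[2], [3]}: π^{-1}(V) = {2, 3} ∉ τ ✗.
  V = {[0], [2], [3]}: π^{-1}(V) = {0, 2, 3} ∉ τ ✗.
  V = {[1=4], [2], [3]}: π^{-1}(V) = {1, 2, 3, 4} ∉ τ ✗.
  V = {[0], [1=4], [2], [3]}: π^{-1}(V) = {0, 1, 2, 3, 4} ∈ τ ✓.
Open sets in the quotient: τ_Q = {{}, {[0], [1=4]}, {[0], [1=4], [2]}, {[3]}, {[0], [1=4], [3]}, {[0], [1=4], [2], [3]}} (6 elements).


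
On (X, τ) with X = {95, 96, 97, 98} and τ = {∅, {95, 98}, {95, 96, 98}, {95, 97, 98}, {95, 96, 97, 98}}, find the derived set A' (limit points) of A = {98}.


A' = {95, 96, 97}

For each x ∈ X, list the open sets U ∈ τ with x ∈ U, then check whether U ∩ (A ∖ {x}) ≠ ∅ for every such U.
  x = 95: opens ∋ x are {95, 98}, {95, 96, 98}, {95, 97, 98}, {95, 96, 97, 98}; each meets A ∖ {95}, so x IS a limit point.
  x = 96: opens ∋ x are {95, 96, 98}, {95, 96, 97, 98}; each meets A ∖ {96}, so x IS a limit point.
  x = 97: opens ∋ x are {95, 97, 98}, {95, 96, 97, 98}; each meets A ∖ {97}, so x IS a limit point.
  x = 98: open {95, 98} ∋ x has {95, 98} ∩ (A ∖ {98}) = ∅, so x is NOT a limit point.
Collecting: A' = {95, 96, 97}.


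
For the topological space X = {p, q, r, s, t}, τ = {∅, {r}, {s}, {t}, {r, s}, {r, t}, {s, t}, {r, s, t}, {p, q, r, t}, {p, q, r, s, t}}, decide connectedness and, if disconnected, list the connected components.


(X, τ) is disconnected; components = [{s}, {p, q, r, t}].

Find clopen sets (U ∈ τ with X ∖ U ∈ τ):
  U = ∅, X ∖ U = {p, q, r, s, t} — both open, so U is clopen.
  U = {s}, X ∖ U = {p, q, r, t} — both open, so U is clopen.
  U = {p, q, r, t}, X ∖ U = {s} — both open, so U is clopen.
  U = {p, q, r, s, t}, X ∖ U = ∅ — both open, so U is clopen.
Nontrivial clopen(s) exist: e.g. {s}. So (X, τ) is disconnected.
Compute connected components by grouping points that agree on all clopens:
  component: {s}
  component: {p, q, r, t}


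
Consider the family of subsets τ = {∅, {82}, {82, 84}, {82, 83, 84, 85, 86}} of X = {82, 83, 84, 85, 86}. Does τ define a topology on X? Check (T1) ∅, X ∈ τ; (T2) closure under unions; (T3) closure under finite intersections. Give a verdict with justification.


τ IS a topology on X.

Axiom (T1): ∅ ∈ τ? Yes; X ∈ τ? Yes.
Axiom (T2/T3): check pairwise unions and intersections of members of τ.
All pairwise intersections and unions checked — each lies in τ. Therefore τ satisfies (T1), (T2), (T3): it IS a topology on X.


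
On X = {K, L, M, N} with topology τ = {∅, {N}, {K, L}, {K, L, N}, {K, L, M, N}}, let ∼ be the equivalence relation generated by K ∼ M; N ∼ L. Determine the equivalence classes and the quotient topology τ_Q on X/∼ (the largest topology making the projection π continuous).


X/∼ = {[K=M], [L=N]}; |τ_Q| = 2.

Equivalence classes: [K=M], [L=N].
Quotient map π: X → X/∼ sends K ↦ [K=M], L ↦ [L=N], M ↦ [K=M], N ↦ [L=N].
For each subset V ⊆ X/∼, compute π^{-1}(V) ⊆ X and check whether π^{-1}(V) ∈ τ. V is open in τ_Q iff π^{-1}(V) ∈ τ.
  V = {}: π^{-1}(V) = ∅ ∈ τ ✓.
  V = {[K=M]}: π^{-1}(V) = {K, M} ∉ τ ✗.
  V = {[L=N]}: π^{-1}(V) = {L, N} ∉ τ ✗.
  V = {[K=M], [L=N]}: π^{-1}(V) = {K, L, M, N} ∈ τ ✓.
Open sets in the quotient: τ_Q = {{}, {[K=M], [L=N]}} (2 elements).


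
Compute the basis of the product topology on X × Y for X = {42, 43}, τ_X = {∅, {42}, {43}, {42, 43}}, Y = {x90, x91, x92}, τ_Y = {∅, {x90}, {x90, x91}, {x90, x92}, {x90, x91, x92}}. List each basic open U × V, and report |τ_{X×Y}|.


Basis B = {∅ × ∅, {42} × {x90}, {43} × {x90}, {42} × {x90, x91}, {42} × {x90, x92}, {42, 43} × {x90}, {43} × {x90, x91}, {43} × {x90, x92}, {42} × {x90, x91, x92}, {43} × {x90, x91, x92}, {42, 43} × {x90, x91}, {42, 43} × {x90, x92}, {42, 43} × {x90, x91, x92}}; |τ_{X×Y}| = 25.

Enumerate products U × V with U ∈ τ_X, V ∈ τ_Y (deduplicated):
  ∅ × ∅ = {} (∅)
  {42} × {x90} = {(42,x90)}
  {43} × {x90} = {(43,x90)}
  {42} × {x90, x91} = {(42,x90), (42,x91)}
  {42} × {x90, x92} = {(42,x90), (42,x92)}
  {42, 43} × {x90} = {(42,x90), (43,x90)}
  {43} × {x90, x91} = {(43,x90), (43,x91)}
  {43} × {x90, x92} = {(43,x90), (43,x92)}
  {42} × {x90, x91, x92} = {(42,x90), (42,x91), (42,x92)}
  {43} × {x90, x91, x92} = {(43,x90), (43,x91), (43,x92)}
  {42, 43} × {x90, x91} = {(42,x90), (42,x91), (43,x90), (43,x91)}
  {42, 43} × {x90, x92} = {(42,x90), (42,x92), (43,x90), (43,x92)}
  {42, 43} × {x90, x91, x92} = {(42,x90), (42,x91), (42,x92), (43,x90), (43,x91), (43,x92)}
These 13 distinct sets form the basis B.
Close under arbitrary unions to get τ_{X×Y}; counting gives |τ_{X×Y}| = 25.


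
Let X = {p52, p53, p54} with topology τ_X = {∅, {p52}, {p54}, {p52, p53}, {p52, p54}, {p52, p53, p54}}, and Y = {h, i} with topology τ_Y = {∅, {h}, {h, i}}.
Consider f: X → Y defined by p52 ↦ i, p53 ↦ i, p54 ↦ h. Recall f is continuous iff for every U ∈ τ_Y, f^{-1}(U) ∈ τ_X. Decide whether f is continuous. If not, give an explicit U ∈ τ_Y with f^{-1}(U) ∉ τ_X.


f IS continuous.

Compute f^{-1}(U) for each U ∈ τ_Y:
  U = ∅: f^{-1}(U) = ∅ ∈ τ_X ✓.
  U = {h}: f^{-1}(U) = {p54} ∈ τ_X ✓.
  U = {h, i}: f^{-1}(U) = {p52, p53, p54} ∈ τ_X ✓.
Every preimage lies in τ_X, so f IS continuous.


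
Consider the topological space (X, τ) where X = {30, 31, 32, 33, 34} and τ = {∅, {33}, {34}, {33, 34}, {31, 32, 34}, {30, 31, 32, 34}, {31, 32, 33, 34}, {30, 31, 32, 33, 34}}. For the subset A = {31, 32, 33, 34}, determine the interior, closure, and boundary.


int(A) = {31, 32, 33, 34}, cl(A) = {30, 31, 32, 33, 34}, ∂A = {30}.

Closed sets in (X, τ) are complements of opens:
  closed(X, τ) = {∅, {30}, {33}, {30, 33}, {30, 31, 32}, {30, 31, 32, 33}, {30, 31, 32, 34}, {30, 31, 32, 33, 34}}.
int(A) = ⋃ {U ∈ τ : U ⊆ A}. Opens contained in A: ∅, {33}, {34}, {33, 34}, {31, 32, 34}, {31, 32, 33, 34}.
Taking the union of these: int(A) = {31, 32, 33, 34}.
cl(A) = ⋂ {C closed : A ⊆ C}. Closed sets containing A: {30, 31, 32, 33, 34}.
Intersecting these: cl(A) = {30, 31, 32, 33, 34}.
∂A = cl(A) ∖ int(A) = {30, 31, 32, 33, 34} ∖ {31, 32, 33, 34} = {30}.


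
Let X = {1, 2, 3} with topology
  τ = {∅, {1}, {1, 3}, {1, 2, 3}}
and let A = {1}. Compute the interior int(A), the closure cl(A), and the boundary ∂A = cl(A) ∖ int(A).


int(A) = {1}, cl(A) = {1, 2, 3}, ∂A = {2, 3}.

Closed sets in (X, τ) are complements of opens:
  closed(X, τ) = {∅, {2}, {2, 3}, {1, 2, 3}}.
int(A) = ⋃ {U ∈ τ : U ⊆ A}. Opens contained in A: ∅, {1}.
Taking the union of these: int(A) = {1}.
cl(A) = ⋂ {C closed : A ⊆ C}. Closed sets containing A: {1, 2, 3}.
Intersecting these: cl(A) = {1, 2, 3}.
∂A = cl(A) ∖ int(A) = {1, 2, 3} ∖ {1} = {2, 3}.


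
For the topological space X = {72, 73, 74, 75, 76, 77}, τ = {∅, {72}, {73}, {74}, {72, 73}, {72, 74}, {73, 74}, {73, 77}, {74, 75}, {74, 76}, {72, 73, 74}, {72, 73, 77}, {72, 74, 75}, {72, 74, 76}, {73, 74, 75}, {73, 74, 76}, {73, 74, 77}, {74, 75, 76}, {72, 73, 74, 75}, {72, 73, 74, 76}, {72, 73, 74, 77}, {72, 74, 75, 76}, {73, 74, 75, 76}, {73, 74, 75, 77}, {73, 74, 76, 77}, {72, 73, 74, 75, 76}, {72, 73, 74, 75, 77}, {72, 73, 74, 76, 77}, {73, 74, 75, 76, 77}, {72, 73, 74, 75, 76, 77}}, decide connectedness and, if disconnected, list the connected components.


(X, τ) is disconnected; components = [{72}, {73, 77}, {74, 75, 76}].

Find clopen sets (U ∈ τ with X ∖ U ∈ τ):
  U = ∅, X ∖ U = {72, 73, 74, 75, 76, 77} — both open, so U is clopen.
  U = {72}, X ∖ U = {73, 74, 75, 76, 77} — both open, so U is clopen.
  U = {73, 77}, X ∖ U = {72, 74, 75, 76} — both open, so U is clopen.
  U = {72, 73, 77}, X ∖ U = {74, 75, 76} — both open, so U is clopen.
  U = {74, 75, 76}, X ∖ U = {72, 73, 77} — both open, so U is clopen.
  U = {72, 74, 75, 76}, X ∖ U = {73, 77} — both open, so U is clopen.
  U = {73, 74, 75, 76, 77}, X ∖ U = {72} — both open, so U is clopen.
  U = {72, 73, 74, 75, 76, 77}, X ∖ U = ∅ — both open, so U is clopen.
Nontrivial clopen(s) exist: e.g. {72, 73, 77}. So (X, τ) is disconnected.
Compute connected components by grouping points that agree on all clopens:
  component: {72}
  component: {73, 77}
  component: {74, 75, 76}


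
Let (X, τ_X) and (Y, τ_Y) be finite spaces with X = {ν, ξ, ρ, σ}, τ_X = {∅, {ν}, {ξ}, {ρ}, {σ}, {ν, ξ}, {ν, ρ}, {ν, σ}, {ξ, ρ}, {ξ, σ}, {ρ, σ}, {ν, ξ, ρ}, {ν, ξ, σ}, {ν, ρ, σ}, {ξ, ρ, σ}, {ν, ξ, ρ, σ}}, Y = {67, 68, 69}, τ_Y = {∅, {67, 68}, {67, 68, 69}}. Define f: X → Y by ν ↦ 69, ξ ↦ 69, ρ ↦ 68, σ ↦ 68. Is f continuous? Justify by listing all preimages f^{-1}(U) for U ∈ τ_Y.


f IS continuous.

Compute f^{-1}(U) for each U ∈ τ_Y:
  U = ∅: f^{-1}(U) = ∅ ∈ τ_X ✓.
  U = {67, 68}: f^{-1}(U) = {ρ, σ} ∈ τ_X ✓.
  U = {67, 68, 69}: f^{-1}(U) = {ν, ξ, ρ, σ} ∈ τ_X ✓.
Every preimage lies in τ_X, so f IS continuous.


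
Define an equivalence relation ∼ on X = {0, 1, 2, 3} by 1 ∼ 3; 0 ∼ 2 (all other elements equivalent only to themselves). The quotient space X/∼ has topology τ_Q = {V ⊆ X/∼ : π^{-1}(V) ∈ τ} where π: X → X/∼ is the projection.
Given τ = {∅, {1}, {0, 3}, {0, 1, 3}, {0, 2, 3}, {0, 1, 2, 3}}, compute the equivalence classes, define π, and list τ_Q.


X/∼ = {[0=2], [1=3]}; |τ_Q| = 2.

Equivalence classes: [0=2], [1=3].
Quotient map π: X → X/∼ sends 0 ↦ [0=2], 1 ↦ [1=3], 2 ↦ [0=2], 3 ↦ [1=3].
For each subset V ⊆ X/∼, compute π^{-1}(V) ⊆ X and check whether π^{-1}(V) ∈ τ. V is open in τ_Q iff π^{-1}(V) ∈ τ.
  V = {}: π^{-1}(V) = ∅ ∈ τ ✓.
  V = {[0=2]}: π^{-1}(V) = {0, 2} ∉ τ ✗.
  V = {[1=3]}: π^{-1}(V) = {1, 3} ∉ τ ✗.
  V = {[0=2], [1=3]}: π^{-1}(V) = {0, 1, 2, 3} ∈ τ ✓.
Open sets in the quotient: τ_Q = {{}, {[0=2], [1=3]}} (2 elements).


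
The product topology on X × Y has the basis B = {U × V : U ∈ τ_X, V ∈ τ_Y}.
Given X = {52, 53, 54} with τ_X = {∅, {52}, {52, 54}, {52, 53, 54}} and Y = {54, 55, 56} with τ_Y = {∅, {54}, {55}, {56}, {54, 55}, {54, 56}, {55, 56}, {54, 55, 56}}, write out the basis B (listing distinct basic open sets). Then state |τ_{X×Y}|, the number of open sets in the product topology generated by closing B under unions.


Basis B = {∅ × ∅, {52} × {54}, {52} × {55}, {52} × {56}, {52} × {54, 55}, {52} × {54, 56}, {52, 54} × {54}, {52} × {55, 56}, {52, 54} × {55}, {52, 54} × {56}, {52} × {54, 55, 56}, {52, 53, 54} × {54}, {52, 53, 54} × {55}, {52, 53, 54} × {56}, {52, 54} × {54, 55}, {52, 54} × {54, 56}, {52, 54} × {55, 56}, {52, 54} × {54, 55, 56}, {52, 53, 54} × {54, 55}, {52, 53, 54} × {54, 56}, {52, 53, 54} × {55, 56}, {52, 53, 54} × {54, 55, 56}}; |τ_{X×Y}| = 64.

Enumerate products U × V with U ∈ τ_X, V ∈ τ_Y (deduplicated):
  ∅ × ∅ = {} (∅)
  {52} × {54} = {(52,54)}
  {52} × {55} = {(52,55)}
  {52} × {56} = {(52,56)}
  {52} × {54, 55} = {(52,54), (52,55)}
  {52} × {54, 56} = {(52,54), (52,56)}
  {52, 54} × {54} = {(52,54), (54,54)}
  {52} × {55, 56} = {(52,55), (52,56)}
  {52, 54} × {55} = {(52,55), (54,55)}
  {52, 54} × {56} = {(52,56), (54,56)}
  {52} × {54, 55, 56} = {(52,54), (52,55), (52,56)}
  {52, 53, 54} × {54} = {(52,54), (53,54), (54,54)}
  {52, 53, 54} × {55} = {(52,55), (53,55), (54,55)}
  {52, 53, 54} × {56} = {(52,56), (53,56), (54,56)}
  {52, 54} × {54, 55} = {(52,54), (52,55), (54,54), (54,55)}
  {52, 54} × {54, 56} = {(52,54), (52,56), (54,54), (54,56)}
  {52, 54} × {55, 56} = {(52,55), (52,56), (54,55), (54,56)}
  {52, 54} × {54, 55, 56} = {(52,54), (52,55), (52,56), (54,54), (54,55), (54,56)}
  {52, 53, 54} × {54, 55} = {(52,54), (52,55), (53,54), (53,55), (54,54), (54,55)}
  {52, 53, 54} × {54, 56} = {(52,54), (52,56), (53,54), (53,56), (54,54), (54,56)}
  {52, 53, 54} × {55, 56} = {(52,55), (52,56), (53,55), (53,56), (54,55), (54,56)}
  {52, 53, 54} × {54, 55, 56} = {(52,54), (52,55), (52,56), (53,54), (53,55), (53,56), (54,54), (54,55), (54,56)}
These 22 distinct sets form the basis B.
Close under arbitrary unions to get τ_{X×Y}; counting gives |τ_{X×Y}| = 64.


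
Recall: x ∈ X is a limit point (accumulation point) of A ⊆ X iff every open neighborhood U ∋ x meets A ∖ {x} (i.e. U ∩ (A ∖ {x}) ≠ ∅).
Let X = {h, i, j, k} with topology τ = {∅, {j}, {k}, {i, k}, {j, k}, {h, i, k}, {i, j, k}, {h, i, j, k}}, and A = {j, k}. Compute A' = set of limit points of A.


A' = {h, i}

For each x ∈ X, list the open sets U ∈ τ with x ∈ U, then check whether U ∩ (A ∖ {x}) ≠ ∅ for every such U.
  x = h: opens ∋ x are {h, i, k}, {h, i, j, k}; each meets A ∖ {h}, so x IS a limit point.
  x = i: opens ∋ x are {i, k}, {h, i, k}, {i, j, k}, {h, i, j, k}; each meets A ∖ {i}, so x IS a limit point.
  x = j: open {j} ∋ x has {j} ∩ (A ∖ {j}) = ∅, so x is NOT a limit point.
  x = k: open {k} ∋ x has {k} ∩ (A ∖ {k}) = ∅, so x is NOT a limit point.
Collecting: A' = {h, i}.


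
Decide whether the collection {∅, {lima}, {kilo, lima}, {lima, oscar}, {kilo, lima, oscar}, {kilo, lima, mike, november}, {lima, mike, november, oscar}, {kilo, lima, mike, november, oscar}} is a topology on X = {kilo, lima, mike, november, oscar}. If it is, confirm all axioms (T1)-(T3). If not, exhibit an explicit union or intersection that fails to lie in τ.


τ is NOT a topology on X.

Axiom (T1): ∅ ∈ τ? Yes; X ∈ τ? Yes.
Axiom (T2/T3): check pairwise unions and intersections of members of τ.
Counterexample for (T3): {kilo, lima, mike, november} ∩ {lima, mike, november, oscar} = {lima, mike, november} ∉ τ. Therefore τ is NOT a topology.


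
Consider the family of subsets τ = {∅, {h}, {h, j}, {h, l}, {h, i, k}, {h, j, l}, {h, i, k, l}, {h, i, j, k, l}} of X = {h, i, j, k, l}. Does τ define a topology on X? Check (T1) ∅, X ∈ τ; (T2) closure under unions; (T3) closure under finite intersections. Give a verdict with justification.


τ is NOT a topology on X.

Axiom (T1): ∅ ∈ τ? Yes; X ∈ τ? Yes.
Axiom (T2/T3): check pairwise unions and intersections of members of τ.
Counterexample for (T2): {h, j} ∪ {h, i, k} = {h, i, j, k} ∉ τ. Therefore τ is NOT a topology.


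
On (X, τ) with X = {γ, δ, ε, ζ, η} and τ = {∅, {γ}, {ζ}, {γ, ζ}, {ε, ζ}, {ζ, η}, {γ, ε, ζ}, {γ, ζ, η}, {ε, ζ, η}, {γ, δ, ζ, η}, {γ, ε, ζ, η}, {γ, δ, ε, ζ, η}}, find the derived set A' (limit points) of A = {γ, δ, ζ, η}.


A' = {δ, ε, η}

For each x ∈ X, list the open sets U ∈ τ with x ∈ U, then check whether U ∩ (A ∖ {x}) ≠ ∅ for every such U.
  x = γ: open {γ} ∋ x has {γ} ∩ (A ∖ {γ}) = ∅, so x is NOT a limit point.
  x = δ: opens ∋ x are {γ, δ, ζ, η}, {γ, δ, ε, ζ, η}; each meets A ∖ {δ}, so x IS a limit point.
  x = ε: opens ∋ x are {ε, ζ}, {γ, ε, ζ}, {ε, ζ, η}, {γ, ε, ζ, η}, {γ, δ, ε, ζ, η}; each meets A ∖ {ε}, so x IS a limit point.
  x = ζ: open {ζ} ∋ x has {ζ} ∩ (A ∖ {ζ}) = ∅, so x is NOT a limit point.
  x = η: opens ∋ x are {ζ, η}, {γ, ζ, η}, {ε, ζ, η}, {γ, δ, ζ, η}, {γ, ε, ζ, η}, {γ, δ, ε, ζ, η}; each meets A ∖ {η}, so x IS a limit point.
Collecting: A' = {δ, ε, η}.


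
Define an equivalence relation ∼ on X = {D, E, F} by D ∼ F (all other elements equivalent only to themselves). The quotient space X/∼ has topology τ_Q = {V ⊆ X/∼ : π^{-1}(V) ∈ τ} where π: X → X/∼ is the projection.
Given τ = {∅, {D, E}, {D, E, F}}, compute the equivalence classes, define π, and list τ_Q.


X/∼ = {[D=F], [E]}; |τ_Q| = 2.

Equivalence classes: [D=F], [E].
Quotient map π: X → X/∼ sends D ↦ [D=F], E ↦ [E], F ↦ [D=F].
For each subset V ⊆ X/∼, compute π^{-1}(V) ⊆ X and check whether π^{-1}(V) ∈ τ. V is open in τ_Q iff π^{-1}(V) ∈ τ.
  V = {}: π^{-1}(V) = ∅ ∈ τ ✓.
  V = {[D=F]}: π^{-1}(V) = {D, F} ∉ τ ✗.
  V = {[E]}: π^{-1}(V) = {E} ∉ τ ✗.
  V = {[D=F], [E]}: π^{-1}(V) = {D, E, F} ∈ τ ✓.
Open sets in the quotient: τ_Q = {{}, {[D=F], [E]}} (2 elements).


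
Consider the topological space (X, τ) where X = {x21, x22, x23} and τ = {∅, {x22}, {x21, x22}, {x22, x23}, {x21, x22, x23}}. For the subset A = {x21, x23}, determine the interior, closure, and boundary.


int(A) = ∅, cl(A) = {x21, x23}, ∂A = {x21, x23}.

Closed sets in (X, τ) are complements of opens:
  closed(X, τ) = {∅, {x21}, {x23}, {x21, x23}, {x21, x22, x23}}.
int(A) = ⋃ {U ∈ τ : U ⊆ A}. Opens contained in A: ∅.
Taking the union of these: int(A) = ∅.
cl(A) = ⋂ {C closed : A ⊆ C}. Closed sets containing A: {x21, x23}, {x21, x22, x23}.
Intersecting these: cl(A) = {x21, x23}.
∂A = cl(A) ∖ int(A) = {x21, x23} ∖ ∅ = {x21, x23}.


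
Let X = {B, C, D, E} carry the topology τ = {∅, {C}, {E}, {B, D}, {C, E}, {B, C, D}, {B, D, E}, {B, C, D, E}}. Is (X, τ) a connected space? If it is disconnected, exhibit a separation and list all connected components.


(X, τ) is disconnected; components = [{C}, {E}, {B, D}].

Find clopen sets (U ∈ τ with X ∖ U ∈ τ):
  U = ∅, X ∖ U = {B, C, D, E} — both open, so U is clopen.
  U = {C}, X ∖ U = {B, D, E} — both open, so U is clopen.
  U = {E}, X ∖ U = {B, C, D} — both open, so U is clopen.
  U = {B, D}, X ∖ U = {C, E} — both open, so U is clopen.
  U = {C, E}, X ∖ U = {B, D} — both open, so U is clopen.
  U = {B, C, D}, X ∖ U = {E} — both open, so U is clopen.
  U = {B, D, E}, X ∖ U = {C} — both open, so U is clopen.
  U = {B, C, D, E}, X ∖ U = ∅ — both open, so U is clopen.
Nontrivial clopen(s) exist: e.g. {B, C, D}. So (X, τ) is disconnected.
Compute connected components by grouping points that agree on all clopens:
  component: {C}
  component: {E}
  component: {B, D}


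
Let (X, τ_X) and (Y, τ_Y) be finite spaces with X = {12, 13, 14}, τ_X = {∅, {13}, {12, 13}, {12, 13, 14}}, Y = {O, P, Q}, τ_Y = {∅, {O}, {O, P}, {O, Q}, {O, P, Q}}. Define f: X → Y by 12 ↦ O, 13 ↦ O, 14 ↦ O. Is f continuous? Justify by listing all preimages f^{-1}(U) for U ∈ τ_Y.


f IS continuous.

Compute f^{-1}(U) for each U ∈ τ_Y:
  U = ∅: f^{-1}(U) = ∅ ∈ τ_X ✓.
  U = {O}: f^{-1}(U) = {12, 13, 14} ∈ τ_X ✓.
  U = {O, P}: f^{-1}(U) = {12, 13, 14} ∈ τ_X ✓.
  U = {O, Q}: f^{-1}(U) = {12, 13, 14} ∈ τ_X ✓.
  U = {O, P, Q}: f^{-1}(U) = {12, 13, 14} ∈ τ_X ✓.
Every preimage lies in τ_X, so f IS continuous.


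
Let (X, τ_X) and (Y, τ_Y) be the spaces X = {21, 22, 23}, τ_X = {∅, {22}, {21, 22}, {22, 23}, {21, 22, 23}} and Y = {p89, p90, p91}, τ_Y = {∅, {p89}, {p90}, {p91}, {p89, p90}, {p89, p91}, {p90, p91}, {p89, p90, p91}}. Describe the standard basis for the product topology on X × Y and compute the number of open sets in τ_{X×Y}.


Basis B = {∅ × ∅, {22} × {p89}, {22} × {p90}, {22} × {p91}, {21, 22} × {p89}, {21, 22} × {p90}, {21, 22} × {p91}, {22} × {p89, p90}, {22} × {p89, p91}, {22, 23} × {p89}, {22} × {p90, p91}, {22, 23} × {p90}, {22, 23} × {p91}, {21, 22, 23} × {p89}, {21, 22, 23} × {p90}, {21, 22, 23} × {p91}, {22} × {p89, p90, p91}, {21, 22} × {p89, p90}, {21, 22} × {p89, p91}, {21, 22} × {p90, p91}, {22, 23} × {p89, p90}, {22, 23} × {p89, p91}, {22, 23} × {p90, p91}, {21, 22} × {p89, p90, p91}, {21, 22, 23} × {p89, p90}, {21, 22, 23} × {p89, p91}, {21, 22, 23} × {p90, p91}, {22, 23} × {p89, p90, p91}, {21, 22, 23} × {p89, p90, p91}}; |τ_{X×Y}| = 125.

Enumerate products U × V with U ∈ τ_X, V ∈ τ_Y (deduplicated):
  ∅ × ∅ = {} (∅)
  {22} × {p89} = {(22,p89)}
  {22} × {p90} = {(22,p90)}
  {22} × {p91} = {(22,p91)}
  {21, 22} × {p89} = {(21,p89), (22,p89)}
  {21, 22} × {p90} = {(21,p90), (22,p90)}
  {21, 22} × {p91} = {(21,p91), (22,p91)}
  {22} × {p89, p90} = {(22,p89), (22,p90)}
  {22} × {p89, p91} = {(22,p89), (22,p91)}
  {22, 23} × {p89} = {(22,p89), (23,p89)}
  {22} × {p90, p91} = {(22,p90), (22,p91)}
  {22, 23} × {p90} = {(22,p90), (23,p90)}
  {22, 23} × {p91} = {(22,p91), (23,p91)}
  {21, 22, 23} × {p89} = {(21,p89), (22,p89), (23,p89)}
  {21, 22, 23} × {p90} = {(21,p90), (22,p90), (23,p90)}
  {21, 22, 23} × {p91} = {(21,p91), (22,p91), (23,p91)}
  {22} × {p89, p90, p91} = {(22,p89), (22,p90), (22,p91)}
  {21, 22} × {p89, p90} = {(21,p89), (21,p90), (22,p89), (22,p90)}
  {21, 22} × {p89, p91} = {(21,p89), (21,p91), (22,p89), (22,p91)}
  {21, 22} × {p90, p91} = {(21,p90), (21,p91), (22,p90), (22,p91)}
  {22, 23} × {p89, p90} = {(22,p89), (22,p90), (23,p89), (23,p90)}
  {22, 23} × {p89, p91} = {(22,p89), (22,p91), (23,p89), (23,p91)}
  {22, 23} × {p90, p91} = {(22,p90), (22,p91), (23,p90), (23,p91)}
  {21, 22} × {p89, p90, p91} = {(21,p89), (21,p90), (21,p91), (22,p89), (22,p90), (22,p91)}
  {21, 22, 23} × {p89, p90} = {(21,p89), (21,p90), (22,p89), (22,p90), (23,p89), (23,p90)}
  {21, 22, 23} × {p89, p91} = {(21,p89), (21,p91), (22,p89), (22,p91), (23,p89), (23,p91)}
  {21, 22, 23} × {p90, p91} = {(21,p90), (21,p91), (22,p90), (22,p91), (23,p90), (23,p91)}
  {22, 23} × {p89, p90, p91} = {(22,p89), (22,p90), (22,p91), (23,p89), (23,p90), (23,p91)}
  {21, 22, 23} × {p89, p90, p91} = {(21,p89), (21,p90), (21,p91), (22,p89), (22,p90), (22,p91), (23,p89), (23,p90), (23,p91)}
These 29 distinct sets form the basis B.
Close under arbitrary unions to get τ_{X×Y}; counting gives |τ_{X×Y}| = 125.


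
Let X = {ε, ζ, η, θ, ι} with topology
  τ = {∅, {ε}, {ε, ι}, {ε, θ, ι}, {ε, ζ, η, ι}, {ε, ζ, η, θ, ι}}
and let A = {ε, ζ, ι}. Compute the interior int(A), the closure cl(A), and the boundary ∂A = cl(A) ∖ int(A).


int(A) = {ε, ι}, cl(A) = {ε, ζ, η, θ, ι}, ∂A = {ζ, η, θ}.

Closed sets in (X, τ) are complements of opens:
  closed(X, τ) = {∅, {θ}, {ζ, η}, {ζ, η, θ}, {ζ, η, θ, ι}, {ε, ζ, η, θ, ι}}.
int(A) = ⋃ {U ∈ τ : U ⊆ A}. Opens contained in A: ∅, {ε}, {ε, ι}.
Taking the union of these: int(A) = {ε, ι}.
cl(A) = ⋂ {C closed : A ⊆ C}. Closed sets containing A: {ε, ζ, η, θ, ι}.
Intersecting these: cl(A) = {ε, ζ, η, θ, ι}.
∂A = cl(A) ∖ int(A) = {ε, ζ, η, θ, ι} ∖ {ε, ι} = {ζ, η, θ}.
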